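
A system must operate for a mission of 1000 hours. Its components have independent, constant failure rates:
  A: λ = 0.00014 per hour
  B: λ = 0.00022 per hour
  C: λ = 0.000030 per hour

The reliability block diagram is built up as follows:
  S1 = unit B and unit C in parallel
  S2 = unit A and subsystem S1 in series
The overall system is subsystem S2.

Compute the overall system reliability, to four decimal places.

R(A) = exp(−0.00014 × 1000) = 0.869358
R(B) = exp(−0.00022 × 1000) = 0.802519
R(C) = exp(−0.000030 × 1000) = 0.970446
Parallel (B and C): 1 − (1 − 0.802519)(1 − 0.970446) = 0.994164
Series (A and [0.994164]): 0.869358 × 0.994164 = 0.8643

0.8643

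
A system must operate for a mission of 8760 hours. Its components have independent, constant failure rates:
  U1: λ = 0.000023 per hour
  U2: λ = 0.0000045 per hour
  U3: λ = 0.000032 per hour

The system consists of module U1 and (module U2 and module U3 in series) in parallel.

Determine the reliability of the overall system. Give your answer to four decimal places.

R(U1) = exp(−0.000023 × 8760) = 0.817520
R(U2) = exp(−0.0000045 × 8760) = 0.961347
R(U3) = exp(−0.000032 × 8760) = 0.755542
Series (U2 and U3): 0.961347 × 0.755542 = 0.726338
Parallel (U1 and [0.726338]): 1 − (1 − 0.817520)(1 − 0.726338) = 0.9501

0.9501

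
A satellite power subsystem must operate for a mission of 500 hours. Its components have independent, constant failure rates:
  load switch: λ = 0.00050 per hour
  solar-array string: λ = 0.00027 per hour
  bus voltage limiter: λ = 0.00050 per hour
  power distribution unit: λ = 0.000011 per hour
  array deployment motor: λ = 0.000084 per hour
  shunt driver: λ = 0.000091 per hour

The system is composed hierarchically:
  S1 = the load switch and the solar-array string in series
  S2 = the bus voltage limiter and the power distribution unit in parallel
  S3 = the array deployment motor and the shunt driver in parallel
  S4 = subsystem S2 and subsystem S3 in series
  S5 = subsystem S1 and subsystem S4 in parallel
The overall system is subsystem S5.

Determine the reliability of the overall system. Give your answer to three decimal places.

R(load switch) = exp(−0.00050 × 500) = 0.77880
R(solar-array string) = exp(−0.00027 × 500) = 0.87372
R(bus voltage limiter) = exp(−0.00050 × 500) = 0.77880
R(power distribution unit) = exp(−0.000011 × 500) = 0.99452
R(array deployment motor) = exp(−0.000084 × 500) = 0.95887
R(shunt driver) = exp(−0.000091 × 500) = 0.95552
Series (load switch and solar-array string): 0.77880 × 0.87372 = 0.68045
Parallel (bus voltage limiter and power distribution unit): 1 − (1 − 0.77880)(1 − 0.99452) = 0.99879
Parallel (array deployment motor and shunt driver): 1 − (1 − 0.95887)(1 − 0.95552) = 0.99817
Series ([0.99879] and [0.99817]): 0.99879 × 0.99817 = 0.99696
Parallel ([0.68045] and [0.99696]): 1 − (1 − 0.68045)(1 − 0.99696) = 0.999

0.999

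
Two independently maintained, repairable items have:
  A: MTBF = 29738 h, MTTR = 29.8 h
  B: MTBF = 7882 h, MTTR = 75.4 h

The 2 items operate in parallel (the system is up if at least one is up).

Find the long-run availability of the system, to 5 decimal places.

A(A) = MTBF/(MTBF+MTTR) = 29738/(29738+29.8) = 0.998999
A(B) = MTBF/(MTBF+MTTR) = 7882/(7882+75.4) = 0.990525
Parallel availability: 1 − (1 − 0.998999)(1 − 0.990525) = 0.99999

0.99999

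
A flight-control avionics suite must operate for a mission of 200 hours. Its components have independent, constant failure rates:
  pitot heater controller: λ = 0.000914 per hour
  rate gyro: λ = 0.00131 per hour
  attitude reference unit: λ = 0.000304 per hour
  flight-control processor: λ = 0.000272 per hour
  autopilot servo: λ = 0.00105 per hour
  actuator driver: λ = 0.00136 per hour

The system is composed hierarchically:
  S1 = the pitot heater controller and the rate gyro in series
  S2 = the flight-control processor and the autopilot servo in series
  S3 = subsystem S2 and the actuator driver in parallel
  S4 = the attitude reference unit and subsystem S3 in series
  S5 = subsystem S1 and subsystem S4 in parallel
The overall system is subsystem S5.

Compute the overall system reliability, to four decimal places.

0.9601

R(pitot heater controller) = exp(−0.000914 × 200) = 0.832935
R(rate gyro) = exp(−0.00131 × 200) = 0.769511
R(attitude reference unit) = exp(−0.000304 × 200) = 0.941011
R(flight-control processor) = exp(−0.000272 × 200) = 0.947053
R(autopilot servo) = exp(−0.00105 × 200) = 0.810584
R(actuator driver) = exp(−0.00136 × 200) = 0.761854
Series (pitot heater controller and rate gyro): 0.832935 × 0.769511 = 0.640953
Series (flight-control processor and autopilot servo): 0.947053 × 0.810584 = 0.767666
Parallel ([0.767666] and actuator driver): 1 − (1 − 0.767666)(1 − 0.761854) = 0.944671
Series (attitude reference unit and [0.944671]): 0.941011 × 0.944671 = 0.888946
Parallel ([0.640953] and [0.888946]): 1 − (1 − 0.640953)(1 − 0.888946) = 0.9601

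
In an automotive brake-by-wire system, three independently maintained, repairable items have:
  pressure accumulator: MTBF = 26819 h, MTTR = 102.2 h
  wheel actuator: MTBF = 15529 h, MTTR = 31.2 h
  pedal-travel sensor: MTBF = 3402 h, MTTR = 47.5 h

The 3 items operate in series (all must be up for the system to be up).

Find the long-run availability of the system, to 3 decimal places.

A(pressure accumulator) = MTBF/(MTBF+MTTR) = 26819/(26819+102.2) = 0.996204
A(wheel actuator) = MTBF/(MTBF+MTTR) = 15529/(15529+31.2) = 0.997995
A(pedal-travel sensor) = MTBF/(MTBF+MTTR) = 3402/(3402+47.5) = 0.986230
Series availability: 0.996204 × 0.997995 × 0.986230 = 0.981

0.981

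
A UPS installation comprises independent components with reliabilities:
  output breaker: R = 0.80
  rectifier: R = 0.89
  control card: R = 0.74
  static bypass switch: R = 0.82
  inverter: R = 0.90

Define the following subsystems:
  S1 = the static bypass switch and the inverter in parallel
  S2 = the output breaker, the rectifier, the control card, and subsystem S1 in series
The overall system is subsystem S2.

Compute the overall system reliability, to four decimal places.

0.5174

Parallel (static bypass switch and inverter): 1 − (1 − 0.820000)(1 − 0.900000) = 0.982000
Series (output breaker, rectifier, control card, and [0.982000]): 0.800000 × 0.890000 × 0.740000 × 0.982000 = 0.5174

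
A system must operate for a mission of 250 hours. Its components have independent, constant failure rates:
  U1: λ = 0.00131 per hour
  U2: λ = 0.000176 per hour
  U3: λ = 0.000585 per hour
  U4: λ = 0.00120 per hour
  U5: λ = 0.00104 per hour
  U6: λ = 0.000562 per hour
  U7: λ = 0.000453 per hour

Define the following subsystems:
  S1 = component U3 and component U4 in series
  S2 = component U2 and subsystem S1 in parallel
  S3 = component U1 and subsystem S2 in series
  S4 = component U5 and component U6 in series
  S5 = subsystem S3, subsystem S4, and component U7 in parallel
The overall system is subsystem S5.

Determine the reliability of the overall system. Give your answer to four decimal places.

R(U1) = exp(−0.00131 × 250) = 0.720723
R(U2) = exp(−0.000176 × 250) = 0.956954
R(U3) = exp(−0.000585 × 250) = 0.863942
R(U4) = exp(−0.00120 × 250) = 0.740818
R(U5) = exp(−0.00104 × 250) = 0.771052
R(U6) = exp(−0.000562 × 250) = 0.868924
R(U7) = exp(−0.000453 × 250) = 0.892927
Series (U3 and U4): 0.863942 × 0.740818 = 0.640024
Parallel (U2 and [0.640024]): 1 − (1 − 0.956954)(1 − 0.640024) = 0.984504
Series (U1 and [0.984504]): 0.720723 × 0.984504 = 0.709555
Series (U5 and U6): 0.771052 × 0.868924 = 0.669986
Parallel ([0.709555], [0.669986], and U7): 1 − (1 − 0.709555)(1 − 0.669986)(1 − 0.892927) = 0.9897

0.9897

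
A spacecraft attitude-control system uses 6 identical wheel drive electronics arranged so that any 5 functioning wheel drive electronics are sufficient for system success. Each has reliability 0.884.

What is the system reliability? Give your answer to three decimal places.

0.853

R = Σ_{i=5}^{6} C(6,i) p^i (1−p)^{6−i} with p = 0.884
C(6,5)·0.884^5·0.116^1 = 0.37573
C(6,6)·0.884^6·0.116^0 = 0.47721
Sum = 0.853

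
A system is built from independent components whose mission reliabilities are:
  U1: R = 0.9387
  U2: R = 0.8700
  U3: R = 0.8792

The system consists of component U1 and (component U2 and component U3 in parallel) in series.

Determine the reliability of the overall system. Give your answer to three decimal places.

0.924

Parallel (U2 and U3): 1 − (1 − 0.87000)(1 − 0.87920) = 0.98430
Series (U1 and [0.98430]): 0.93870 × 0.98430 = 0.924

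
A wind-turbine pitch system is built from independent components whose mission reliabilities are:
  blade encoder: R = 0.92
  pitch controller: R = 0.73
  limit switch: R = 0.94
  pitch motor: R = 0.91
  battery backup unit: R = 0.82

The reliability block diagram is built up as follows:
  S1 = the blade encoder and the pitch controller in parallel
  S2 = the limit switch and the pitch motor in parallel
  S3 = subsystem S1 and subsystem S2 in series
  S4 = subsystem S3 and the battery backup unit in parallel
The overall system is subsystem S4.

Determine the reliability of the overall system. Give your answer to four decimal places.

0.9952

Parallel (blade encoder and pitch controller): 1 − (1 − 0.920000)(1 − 0.730000) = 0.978400
Parallel (limit switch and pitch motor): 1 − (1 − 0.940000)(1 − 0.910000) = 0.994600
Series ([0.978400] and [0.994600]): 0.978400 × 0.994600 = 0.973117
Parallel ([0.973117] and battery backup unit): 1 − (1 − 0.973117)(1 − 0.820000) = 0.9952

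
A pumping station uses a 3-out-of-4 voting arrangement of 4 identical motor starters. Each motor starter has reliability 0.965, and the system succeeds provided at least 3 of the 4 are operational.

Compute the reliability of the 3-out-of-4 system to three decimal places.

0.993

R = Σ_{i=3}^{4} C(4,i) p^i (1−p)^{4−i} with p = 0.965
C(4,3)·0.965^3·0.035^1 = 0.12581
C(4,4)·0.965^4·0.035^0 = 0.86718
Sum = 0.993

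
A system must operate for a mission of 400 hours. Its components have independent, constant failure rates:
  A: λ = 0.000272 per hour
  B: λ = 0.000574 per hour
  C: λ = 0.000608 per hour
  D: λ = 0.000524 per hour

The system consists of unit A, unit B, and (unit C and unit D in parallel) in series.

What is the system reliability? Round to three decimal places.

0.684

R(A) = exp(−0.000272 × 400) = 0.89691
R(B) = exp(−0.000574 × 400) = 0.79485
R(C) = exp(−0.000608 × 400) = 0.78411
R(D) = exp(−0.000524 × 400) = 0.81091
Parallel (C and D): 1 − (1 − 0.78411)(1 − 0.81091) = 0.95918
Series (A, B, and [0.95918]): 0.89691 × 0.79485 × 0.95918 = 0.684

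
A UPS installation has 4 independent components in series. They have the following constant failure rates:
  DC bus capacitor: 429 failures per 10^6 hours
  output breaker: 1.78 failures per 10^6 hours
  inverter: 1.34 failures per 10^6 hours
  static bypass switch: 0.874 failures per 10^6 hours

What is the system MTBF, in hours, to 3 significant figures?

2310

Series of exponential components: λ_sys = Σ λ_i
λ_sys = 0.000429 + 0.00000178 + 0.00000134 + 0.000000874 = 4.3299e-04 /h
MTBF = 1 / λ_sys = 2310 h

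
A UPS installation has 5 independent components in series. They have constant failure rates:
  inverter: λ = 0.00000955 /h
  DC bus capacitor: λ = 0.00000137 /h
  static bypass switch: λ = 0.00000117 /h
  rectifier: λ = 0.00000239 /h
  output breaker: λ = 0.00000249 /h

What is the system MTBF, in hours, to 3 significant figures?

58900

Series of exponential components: λ_sys = Σ λ_i
λ_sys = 0.00000955 + 0.00000137 + 0.00000117 + 0.00000239 + 0.00000249 = 1.6970e-05 /h
MTBF = 1 / λ_sys = 58900 h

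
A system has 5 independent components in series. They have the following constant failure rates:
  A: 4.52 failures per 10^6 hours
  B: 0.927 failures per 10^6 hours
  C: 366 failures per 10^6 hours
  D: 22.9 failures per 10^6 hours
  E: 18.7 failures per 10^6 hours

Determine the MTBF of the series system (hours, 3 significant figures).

2420

Series of exponential components: λ_sys = Σ λ_i
λ_sys = 0.00000452 + 0.000000927 + 0.000366 + 0.0000229 + 0.0000187 = 4.1305e-04 /h
MTBF = 1 / λ_sys = 2420 h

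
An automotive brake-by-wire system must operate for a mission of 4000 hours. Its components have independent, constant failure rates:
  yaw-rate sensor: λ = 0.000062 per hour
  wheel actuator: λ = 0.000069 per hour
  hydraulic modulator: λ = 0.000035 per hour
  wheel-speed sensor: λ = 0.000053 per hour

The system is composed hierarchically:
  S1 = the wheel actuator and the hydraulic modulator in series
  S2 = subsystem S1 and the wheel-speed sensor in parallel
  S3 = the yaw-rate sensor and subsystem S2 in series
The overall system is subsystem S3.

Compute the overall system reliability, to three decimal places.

R(yaw-rate sensor) = exp(−0.000062 × 4000) = 0.78036
R(wheel actuator) = exp(−0.000069 × 4000) = 0.75881
R(hydraulic modulator) = exp(−0.000035 × 4000) = 0.86936
R(wheel-speed sensor) = exp(−0.000053 × 4000) = 0.80896
Series (wheel actuator and hydraulic modulator): 0.75881 × 0.86936 = 0.65968
Parallel ([0.65968] and wheel-speed sensor): 1 − (1 − 0.65968)(1 − 0.80896) = 0.93499
Series (yaw-rate sensor and [0.93499]): 0.78036 × 0.93499 = 0.730

0.730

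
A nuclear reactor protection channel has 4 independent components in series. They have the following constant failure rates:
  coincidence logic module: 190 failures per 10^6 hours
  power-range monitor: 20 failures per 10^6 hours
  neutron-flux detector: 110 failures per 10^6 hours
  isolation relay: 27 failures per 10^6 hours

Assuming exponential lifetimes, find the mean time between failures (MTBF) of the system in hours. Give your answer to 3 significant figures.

2880

Series of exponential components: λ_sys = Σ λ_i
λ_sys = 0.00019 + 0.000020 + 0.00011 + 0.000027 = 3.4700e-04 /h
MTBF = 1 / λ_sys = 2880 h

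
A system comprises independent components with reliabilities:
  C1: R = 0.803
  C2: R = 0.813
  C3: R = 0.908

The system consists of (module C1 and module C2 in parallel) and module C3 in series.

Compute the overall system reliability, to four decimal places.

0.8746

Parallel (C1 and C2): 1 − (1 − 0.803000)(1 − 0.813000) = 0.963161
Series ([0.963161] and C3): 0.963161 × 0.908000 = 0.8746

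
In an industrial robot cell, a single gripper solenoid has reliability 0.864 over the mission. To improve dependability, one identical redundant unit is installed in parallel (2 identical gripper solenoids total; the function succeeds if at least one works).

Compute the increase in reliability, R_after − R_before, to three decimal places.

0.118

R_before = 0.864
R_after = 1 − (1 − 0.864)^2 = 0.982
ΔR = 0.982 − 0.864 = 0.118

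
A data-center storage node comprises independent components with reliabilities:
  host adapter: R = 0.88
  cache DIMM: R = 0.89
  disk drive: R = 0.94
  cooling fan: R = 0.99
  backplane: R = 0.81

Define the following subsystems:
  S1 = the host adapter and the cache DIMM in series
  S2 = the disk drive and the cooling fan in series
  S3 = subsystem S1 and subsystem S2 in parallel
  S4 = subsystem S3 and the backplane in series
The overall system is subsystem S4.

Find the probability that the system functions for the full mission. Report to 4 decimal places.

0.7978

Series (host adapter and cache DIMM): 0.880000 × 0.890000 = 0.783200
Series (disk drive and cooling fan): 0.940000 × 0.990000 = 0.930600
Parallel ([0.783200] and [0.930600]): 1 − (1 − 0.783200)(1 − 0.930600) = 0.984954
Series ([0.984954] and backplane): 0.984954 × 0.810000 = 0.7978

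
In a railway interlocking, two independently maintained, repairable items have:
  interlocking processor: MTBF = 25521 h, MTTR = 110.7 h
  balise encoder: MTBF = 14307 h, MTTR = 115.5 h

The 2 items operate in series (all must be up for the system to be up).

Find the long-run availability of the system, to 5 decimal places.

A(interlocking processor) = MTBF/(MTBF+MTTR) = 25521/(25521+110.7) = 0.995681
A(balise encoder) = MTBF/(MTBF+MTTR) = 14307/(14307+115.5) = 0.991992
Series availability: 0.995681 × 0.991992 = 0.98771

0.98771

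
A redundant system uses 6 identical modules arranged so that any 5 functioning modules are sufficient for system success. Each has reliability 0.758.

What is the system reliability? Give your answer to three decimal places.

0.553

R = Σ_{i=5}^{6} C(6,i) p^i (1−p)^{6−i} with p = 0.758
C(6,5)·0.758^5·0.242^1 = 0.36334
C(6,6)·0.758^6·0.242^0 = 0.18968
Sum = 0.553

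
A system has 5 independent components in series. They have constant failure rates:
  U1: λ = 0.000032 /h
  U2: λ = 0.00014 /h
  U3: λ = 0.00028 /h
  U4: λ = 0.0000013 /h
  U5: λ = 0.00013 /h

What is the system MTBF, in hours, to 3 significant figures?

1710

Series of exponential components: λ_sys = Σ λ_i
λ_sys = 0.000032 + 0.00014 + 0.00028 + 0.0000013 + 0.00013 = 5.8330e-04 /h
MTBF = 1 / λ_sys = 1710 h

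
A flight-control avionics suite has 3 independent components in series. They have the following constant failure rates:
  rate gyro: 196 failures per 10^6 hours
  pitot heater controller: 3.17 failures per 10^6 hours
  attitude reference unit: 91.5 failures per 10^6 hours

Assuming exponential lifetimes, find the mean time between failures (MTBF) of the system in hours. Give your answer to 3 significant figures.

Series of exponential components: λ_sys = Σ λ_i
λ_sys = 0.000196 + 0.00000317 + 0.0000915 = 2.9067e-04 /h
MTBF = 1 / λ_sys = 3440 h

3440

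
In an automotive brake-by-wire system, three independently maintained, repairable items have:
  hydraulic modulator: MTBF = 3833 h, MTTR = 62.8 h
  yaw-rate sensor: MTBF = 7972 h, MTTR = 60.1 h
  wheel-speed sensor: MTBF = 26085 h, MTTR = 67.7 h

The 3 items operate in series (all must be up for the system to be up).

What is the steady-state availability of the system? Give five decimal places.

A(hydraulic modulator) = MTBF/(MTBF+MTTR) = 3833/(3833+62.8) = 0.983880
A(yaw-rate sensor) = MTBF/(MTBF+MTTR) = 7972/(7972+60.1) = 0.992518
A(wheel-speed sensor) = MTBF/(MTBF+MTTR) = 26085/(26085+67.7) = 0.997411
Series availability: 0.983880 × 0.992518 × 0.997411 = 0.97399

0.97399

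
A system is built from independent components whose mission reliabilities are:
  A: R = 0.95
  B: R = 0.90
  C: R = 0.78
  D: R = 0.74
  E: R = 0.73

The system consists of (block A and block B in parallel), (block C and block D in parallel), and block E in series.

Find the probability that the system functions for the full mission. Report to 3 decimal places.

Parallel (A and B): 1 − (1 − 0.95000)(1 − 0.90000) = 0.99500
Parallel (C and D): 1 − (1 − 0.78000)(1 − 0.74000) = 0.94280
Series ([0.99500], [0.94280], and E): 0.99500 × 0.94280 × 0.73000 = 0.685

0.685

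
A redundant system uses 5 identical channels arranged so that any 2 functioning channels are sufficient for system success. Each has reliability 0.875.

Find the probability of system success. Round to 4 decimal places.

0.9989

R = Σ_{i=2}^{5} C(5,i) p^i (1−p)^{5−i} with p = 0.875
C(5,2)·0.875^2·0.125^3 = 0.014954
C(5,3)·0.875^3·0.125^2 = 0.104675
C(5,4)·0.875^4·0.125^1 = 0.366364
C(5,5)·0.875^5·0.125^0 = 0.512909
Sum = 0.9989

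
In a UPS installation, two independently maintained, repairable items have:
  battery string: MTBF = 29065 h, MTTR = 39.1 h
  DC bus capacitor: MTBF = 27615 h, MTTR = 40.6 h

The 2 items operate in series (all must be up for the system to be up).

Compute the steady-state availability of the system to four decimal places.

0.9972

A(battery string) = MTBF/(MTBF+MTTR) = 29065/(29065+39.1) = 0.998657
A(DC bus capacitor) = MTBF/(MTBF+MTTR) = 27615/(27615+40.6) = 0.998532
Series availability: 0.998657 × 0.998532 = 0.9972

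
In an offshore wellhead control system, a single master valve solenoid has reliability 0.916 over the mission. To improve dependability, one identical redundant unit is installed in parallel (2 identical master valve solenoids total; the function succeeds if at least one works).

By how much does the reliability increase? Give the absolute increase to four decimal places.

R_before = 0.916
R_after = 1 − (1 − 0.916)^2 = 0.9929
ΔR = 0.9929 − 0.916 = 0.0769

0.0769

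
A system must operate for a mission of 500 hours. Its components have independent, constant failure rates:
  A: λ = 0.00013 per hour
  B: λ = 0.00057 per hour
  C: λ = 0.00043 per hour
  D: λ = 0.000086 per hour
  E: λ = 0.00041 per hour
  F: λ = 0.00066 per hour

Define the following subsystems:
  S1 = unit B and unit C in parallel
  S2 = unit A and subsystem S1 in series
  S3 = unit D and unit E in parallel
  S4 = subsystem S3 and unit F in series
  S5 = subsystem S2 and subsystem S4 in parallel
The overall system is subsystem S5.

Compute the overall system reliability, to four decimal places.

0.9691

R(A) = exp(−0.00013 × 500) = 0.937067
R(B) = exp(−0.00057 × 500) = 0.752014
R(C) = exp(−0.00043 × 500) = 0.806541
R(D) = exp(−0.000086 × 500) = 0.957911
R(E) = exp(−0.00041 × 500) = 0.814647
R(F) = exp(−0.00066 × 500) = 0.718924
Parallel (B and C): 1 − (1 − 0.752014)(1 − 0.806541) = 0.952025
Series (A and [0.952025]): 0.937067 × 0.952025 = 0.892111
Parallel (D and E): 1 − (1 − 0.957911)(1 − 0.814647) = 0.992199
Series ([0.992199] and F): 0.992199 × 0.718924 = 0.713316
Parallel ([0.892111] and [0.713316]): 1 − (1 − 0.892111)(1 − 0.713316) = 0.9691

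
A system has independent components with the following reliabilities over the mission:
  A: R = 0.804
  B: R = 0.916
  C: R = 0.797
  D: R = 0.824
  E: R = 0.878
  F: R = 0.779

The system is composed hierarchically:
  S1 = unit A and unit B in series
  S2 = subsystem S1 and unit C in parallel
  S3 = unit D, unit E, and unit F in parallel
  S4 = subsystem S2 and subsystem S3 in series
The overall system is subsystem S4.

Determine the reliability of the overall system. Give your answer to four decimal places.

0.9420

Series (A and B): 0.804000 × 0.916000 = 0.736464
Parallel ([0.736464] and C): 1 − (1 − 0.736464)(1 − 0.797000) = 0.946502
Parallel (D, E, and F): 1 − (1 − 0.824000)(1 − 0.878000)(1 − 0.779000) = 0.995255
Series ([0.946502] and [0.995255]): 0.946502 × 0.995255 = 0.9420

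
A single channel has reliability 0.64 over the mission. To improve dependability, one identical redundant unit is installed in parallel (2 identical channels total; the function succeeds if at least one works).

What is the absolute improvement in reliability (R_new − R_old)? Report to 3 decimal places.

0.230

R_before = 0.64
R_after = 1 − (1 − 0.64)^2 = 0.870
ΔR = 0.870 − 0.64 = 0.230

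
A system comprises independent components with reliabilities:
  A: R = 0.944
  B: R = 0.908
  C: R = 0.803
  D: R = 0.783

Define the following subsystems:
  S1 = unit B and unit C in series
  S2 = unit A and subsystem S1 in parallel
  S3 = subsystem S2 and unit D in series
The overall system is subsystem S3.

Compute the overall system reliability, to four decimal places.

Series (B and C): 0.908000 × 0.803000 = 0.729124
Parallel (A and [0.729124]): 1 − (1 − 0.944000)(1 − 0.729124) = 0.984831
Series ([0.984831] and D): 0.984831 × 0.783000 = 0.7711

0.7711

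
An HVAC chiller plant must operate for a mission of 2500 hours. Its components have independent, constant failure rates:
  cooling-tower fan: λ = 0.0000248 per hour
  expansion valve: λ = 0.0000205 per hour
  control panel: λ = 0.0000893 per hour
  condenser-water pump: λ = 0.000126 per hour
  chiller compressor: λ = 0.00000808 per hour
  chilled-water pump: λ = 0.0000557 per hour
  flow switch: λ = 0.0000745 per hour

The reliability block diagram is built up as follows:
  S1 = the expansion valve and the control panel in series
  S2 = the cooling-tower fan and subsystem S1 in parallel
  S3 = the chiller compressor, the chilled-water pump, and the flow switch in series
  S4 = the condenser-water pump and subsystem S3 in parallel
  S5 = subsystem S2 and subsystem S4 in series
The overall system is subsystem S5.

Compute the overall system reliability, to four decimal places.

0.9077

R(cooling-tower fan) = exp(−0.0000248 × 2500) = 0.939883
R(expansion valve) = exp(−0.0000205 × 2500) = 0.950041
R(control panel) = exp(−0.0000893 × 2500) = 0.799915
R(condenser-water pump) = exp(−0.000126 × 2500) = 0.729789
R(chiller compressor) = exp(−0.00000808 × 2500) = 0.980003
R(chilled-water pump) = exp(−0.0000557 × 2500) = 0.870010
R(flow switch) = exp(−0.0000745 × 2500) = 0.830066
Series (expansion valve and control panel): 0.950041 × 0.799915 = 0.759952
Parallel (cooling-tower fan and [0.759952]): 1 − (1 − 0.939883)(1 − 0.759952) = 0.985569
Series (chiller compressor, chilled-water pump, and flow switch): 0.980003 × 0.870010 × 0.830066 = 0.707725
Parallel (condenser-water pump and [0.707725]): 1 − (1 − 0.729789)(1 − 0.707725) = 0.921024
Series ([0.985569] and [0.921024]): 0.985569 × 0.921024 = 0.9077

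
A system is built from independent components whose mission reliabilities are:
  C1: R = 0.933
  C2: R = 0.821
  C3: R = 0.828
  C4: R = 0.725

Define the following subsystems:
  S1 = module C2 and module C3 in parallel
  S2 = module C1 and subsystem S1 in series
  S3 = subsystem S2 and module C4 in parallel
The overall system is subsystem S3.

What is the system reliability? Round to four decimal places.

Parallel (C2 and C3): 1 − (1 − 0.821000)(1 − 0.828000) = 0.969212
Series (C1 and [0.969212]): 0.933000 × 0.969212 = 0.904275
Parallel ([0.904275] and C4): 1 − (1 − 0.904275)(1 − 0.725000) = 0.9737

0.9737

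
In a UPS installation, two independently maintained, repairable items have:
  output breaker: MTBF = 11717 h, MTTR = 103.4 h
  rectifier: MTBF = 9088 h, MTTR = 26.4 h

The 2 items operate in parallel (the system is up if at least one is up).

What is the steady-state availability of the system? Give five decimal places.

0.99997

A(output breaker) = MTBF/(MTBF+MTTR) = 11717/(11717+103.4) = 0.991252
A(rectifier) = MTBF/(MTBF+MTTR) = 9088/(9088+26.4) = 0.997103
Parallel availability: 1 − (1 − 0.991252)(1 − 0.997103) = 0.99997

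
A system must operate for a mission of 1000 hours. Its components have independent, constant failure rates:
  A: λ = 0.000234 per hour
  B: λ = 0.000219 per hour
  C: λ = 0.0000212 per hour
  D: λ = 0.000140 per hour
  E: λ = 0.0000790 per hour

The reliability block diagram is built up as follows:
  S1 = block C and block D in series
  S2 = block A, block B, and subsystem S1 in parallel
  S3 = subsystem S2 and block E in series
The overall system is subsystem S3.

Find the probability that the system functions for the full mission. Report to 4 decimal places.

0.9184

R(A) = exp(−0.000234 × 1000) = 0.791362
R(B) = exp(−0.000219 × 1000) = 0.803322
R(C) = exp(−0.0000212 × 1000) = 0.979023
R(D) = exp(−0.000140 × 1000) = 0.869358
R(E) = exp(−0.0000790 × 1000) = 0.924040
Series (C and D): 0.979023 × 0.869358 = 0.851121
Parallel (A, B, and [0.851121]): 1 − (1 − 0.791362)(1 − 0.803322)(1 − 0.851121) = 0.993891
Series ([0.993891] and E): 0.993891 × 0.924040 = 0.9184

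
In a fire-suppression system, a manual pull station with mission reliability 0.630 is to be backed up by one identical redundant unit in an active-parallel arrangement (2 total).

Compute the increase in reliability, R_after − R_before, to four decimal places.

0.2331

R_before = 0.630
R_after = 1 − (1 − 0.630)^2 = 0.8631
ΔR = 0.8631 − 0.630 = 0.2331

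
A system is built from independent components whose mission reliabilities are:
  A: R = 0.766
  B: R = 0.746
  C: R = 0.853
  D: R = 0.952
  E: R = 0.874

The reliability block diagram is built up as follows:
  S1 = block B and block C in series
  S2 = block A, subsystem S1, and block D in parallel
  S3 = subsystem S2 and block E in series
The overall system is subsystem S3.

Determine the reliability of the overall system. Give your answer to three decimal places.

Series (B and C): 0.74600 × 0.85300 = 0.63634
Parallel (A, [0.63634], and D): 1 − (1 − 0.76600)(1 − 0.63634)(1 − 0.95200) = 0.99592
Series ([0.99592] and E): 0.99592 × 0.87400 = 0.870

0.870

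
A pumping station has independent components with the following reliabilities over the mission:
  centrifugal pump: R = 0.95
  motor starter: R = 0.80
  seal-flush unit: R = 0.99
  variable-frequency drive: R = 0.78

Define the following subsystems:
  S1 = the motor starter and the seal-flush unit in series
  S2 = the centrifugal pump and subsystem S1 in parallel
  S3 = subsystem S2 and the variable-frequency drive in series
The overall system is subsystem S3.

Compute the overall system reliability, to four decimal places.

0.7719

Series (motor starter and seal-flush unit): 0.800000 × 0.990000 = 0.792000
Parallel (centrifugal pump and [0.792000]): 1 − (1 − 0.950000)(1 − 0.792000) = 0.989600
Series ([0.989600] and variable-frequency drive): 0.989600 × 0.780000 = 0.7719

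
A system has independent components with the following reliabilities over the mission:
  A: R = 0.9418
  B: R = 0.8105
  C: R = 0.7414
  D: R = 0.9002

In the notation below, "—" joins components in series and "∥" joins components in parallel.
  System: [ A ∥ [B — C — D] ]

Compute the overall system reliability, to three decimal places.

0.973

Series (B, C, and D): 0.81050 × 0.74140 × 0.90020 = 0.54093
Parallel (A and [0.54093]): 1 − (1 − 0.94180)(1 − 0.54093) = 0.973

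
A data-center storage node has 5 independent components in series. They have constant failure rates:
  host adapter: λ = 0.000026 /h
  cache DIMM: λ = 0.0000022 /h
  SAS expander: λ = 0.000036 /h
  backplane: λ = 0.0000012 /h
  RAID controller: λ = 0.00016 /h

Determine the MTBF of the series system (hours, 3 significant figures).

4440

Series of exponential components: λ_sys = Σ λ_i
λ_sys = 0.000026 + 0.0000022 + 0.000036 + 0.0000012 + 0.00016 = 2.2540e-04 /h
MTBF = 1 / λ_sys = 4440 h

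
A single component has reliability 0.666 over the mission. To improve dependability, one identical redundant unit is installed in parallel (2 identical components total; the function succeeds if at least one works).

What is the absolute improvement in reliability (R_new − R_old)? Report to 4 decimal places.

0.2224

R_before = 0.666
R_after = 1 − (1 − 0.666)^2 = 0.8884
ΔR = 0.8884 − 0.666 = 0.2224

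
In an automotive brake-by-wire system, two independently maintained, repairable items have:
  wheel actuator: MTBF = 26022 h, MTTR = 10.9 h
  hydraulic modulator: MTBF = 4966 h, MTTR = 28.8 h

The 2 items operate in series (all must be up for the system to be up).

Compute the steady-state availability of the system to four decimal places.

A(wheel actuator) = MTBF/(MTBF+MTTR) = 26022/(26022+10.9) = 0.999581
A(hydraulic modulator) = MTBF/(MTBF+MTTR) = 4966/(4966+28.8) = 0.994234
Series availability: 0.999581 × 0.994234 = 0.9938

0.9938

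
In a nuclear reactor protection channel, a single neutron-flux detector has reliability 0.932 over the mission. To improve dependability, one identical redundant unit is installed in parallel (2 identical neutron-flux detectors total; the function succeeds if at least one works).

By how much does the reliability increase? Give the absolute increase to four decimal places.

0.0634

R_before = 0.932
R_after = 1 − (1 − 0.932)^2 = 0.9954
ΔR = 0.9954 − 0.932 = 0.0634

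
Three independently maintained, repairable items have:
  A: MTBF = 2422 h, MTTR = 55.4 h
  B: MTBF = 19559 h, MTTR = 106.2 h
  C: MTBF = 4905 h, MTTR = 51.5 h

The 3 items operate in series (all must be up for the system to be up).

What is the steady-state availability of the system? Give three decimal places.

A(A) = MTBF/(MTBF+MTTR) = 2422/(2422+55.4) = 0.977638
A(B) = MTBF/(MTBF+MTTR) = 19559/(19559+106.2) = 0.994600
A(C) = MTBF/(MTBF+MTTR) = 4905/(4905+51.5) = 0.989610
Series availability: 0.977638 × 0.994600 × 0.989610 = 0.962

0.962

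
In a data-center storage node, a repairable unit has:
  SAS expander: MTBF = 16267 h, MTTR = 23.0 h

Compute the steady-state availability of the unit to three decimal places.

A(SAS expander) = MTBF/(MTBF+MTTR) = 16267/(16267+23.0) = 0.999

0.999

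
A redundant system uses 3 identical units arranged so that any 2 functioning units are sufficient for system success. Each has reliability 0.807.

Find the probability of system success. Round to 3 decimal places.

R = Σ_{i=2}^{3} C(3,i) p^i (1−p)^{3−i} with p = 0.807
C(3,2)·0.807^2·0.193^1 = 0.37707
C(3,3)·0.807^3·0.193^0 = 0.52556
Sum = 0.903

0.903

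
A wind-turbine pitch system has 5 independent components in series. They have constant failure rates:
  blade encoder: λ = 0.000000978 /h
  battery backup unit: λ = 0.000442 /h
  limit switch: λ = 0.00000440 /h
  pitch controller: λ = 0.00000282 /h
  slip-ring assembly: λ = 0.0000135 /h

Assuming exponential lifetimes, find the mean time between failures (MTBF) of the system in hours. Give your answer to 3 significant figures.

Series of exponential components: λ_sys = Σ λ_i
λ_sys = 0.000000978 + 0.000442 + 0.00000440 + 0.00000282 + 0.0000135 = 4.6370e-04 /h
MTBF = 1 / λ_sys = 2160 h

2160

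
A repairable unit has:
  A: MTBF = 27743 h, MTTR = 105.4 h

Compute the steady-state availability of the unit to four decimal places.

0.9962

A(A) = MTBF/(MTBF+MTTR) = 27743/(27743+105.4) = 0.9962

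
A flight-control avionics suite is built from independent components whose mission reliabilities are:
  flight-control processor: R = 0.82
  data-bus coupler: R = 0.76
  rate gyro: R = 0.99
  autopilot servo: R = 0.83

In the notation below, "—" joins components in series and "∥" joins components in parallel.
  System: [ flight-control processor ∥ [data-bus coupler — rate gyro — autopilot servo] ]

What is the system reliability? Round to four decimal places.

Series (data-bus coupler, rate gyro, and autopilot servo): 0.760000 × 0.990000 × 0.830000 = 0.624492
Parallel (flight-control processor and [0.624492]): 1 − (1 − 0.820000)(1 − 0.624492) = 0.9324

0.9324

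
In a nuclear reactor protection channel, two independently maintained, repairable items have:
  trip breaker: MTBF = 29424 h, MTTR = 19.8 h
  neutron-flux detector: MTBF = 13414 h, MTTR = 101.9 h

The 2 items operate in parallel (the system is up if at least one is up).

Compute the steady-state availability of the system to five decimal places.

A(trip breaker) = MTBF/(MTBF+MTTR) = 29424/(29424+19.8) = 0.999328
A(neutron-flux detector) = MTBF/(MTBF+MTTR) = 13414/(13414+101.9) = 0.992461
Parallel availability: 1 − (1 − 0.999328)(1 − 0.992461) = 0.99999

0.99999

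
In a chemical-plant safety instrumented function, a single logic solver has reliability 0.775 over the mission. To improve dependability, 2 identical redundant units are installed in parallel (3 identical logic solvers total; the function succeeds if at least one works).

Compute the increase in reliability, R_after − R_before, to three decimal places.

0.214

R_before = 0.775
R_after = 1 − (1 − 0.775)^3 = 0.989
ΔR = 0.989 − 0.775 = 0.214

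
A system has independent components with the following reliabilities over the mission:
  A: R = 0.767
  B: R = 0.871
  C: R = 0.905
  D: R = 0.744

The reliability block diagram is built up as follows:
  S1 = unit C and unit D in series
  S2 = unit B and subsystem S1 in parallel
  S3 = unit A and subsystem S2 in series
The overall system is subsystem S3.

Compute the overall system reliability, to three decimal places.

0.735

Series (C and D): 0.90500 × 0.74400 = 0.67332
Parallel (B and [0.67332]): 1 − (1 − 0.87100)(1 − 0.67332) = 0.95786
Series (A and [0.95786]): 0.76700 × 0.95786 = 0.735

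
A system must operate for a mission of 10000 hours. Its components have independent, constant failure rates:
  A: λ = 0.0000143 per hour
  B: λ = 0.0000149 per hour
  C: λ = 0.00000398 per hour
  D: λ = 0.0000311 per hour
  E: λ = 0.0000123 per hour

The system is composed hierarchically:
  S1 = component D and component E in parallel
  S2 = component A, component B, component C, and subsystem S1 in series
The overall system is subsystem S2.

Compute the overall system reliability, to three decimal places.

0.695

R(A) = exp(−0.0000143 × 10000) = 0.86675
R(B) = exp(−0.0000149 × 10000) = 0.86157
R(C) = exp(−0.00000398 × 10000) = 0.96098
R(D) = exp(−0.0000311 × 10000) = 0.73271
R(E) = exp(−0.0000123 × 10000) = 0.88426
Parallel (D and E): 1 − (1 − 0.73271)(1 − 0.88426) = 0.96906
Series (A, B, C, and [0.96906]): 0.86675 × 0.86157 × 0.96098 × 0.96906 = 0.695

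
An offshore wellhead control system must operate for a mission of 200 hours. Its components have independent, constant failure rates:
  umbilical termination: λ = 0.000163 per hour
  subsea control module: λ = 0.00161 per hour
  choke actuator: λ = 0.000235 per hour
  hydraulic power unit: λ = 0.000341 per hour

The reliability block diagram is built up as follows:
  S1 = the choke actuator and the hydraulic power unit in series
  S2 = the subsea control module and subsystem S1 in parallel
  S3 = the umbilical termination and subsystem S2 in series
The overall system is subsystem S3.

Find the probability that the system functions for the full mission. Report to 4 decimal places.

0.9389

R(umbilical termination) = exp(−0.000163 × 200) = 0.967926
R(subsea control module) = exp(−0.00161 × 200) = 0.724698
R(choke actuator) = exp(−0.000235 × 200) = 0.954087
R(hydraulic power unit) = exp(−0.000341 × 200) = 0.934074
Series (choke actuator and hydraulic power unit): 0.954087 × 0.934074 = 0.891188
Parallel (subsea control module and [0.891188]): 1 − (1 − 0.724698)(1 − 0.891188) = 0.970044
Series (umbilical termination and [0.970044]): 0.967926 × 0.970044 = 0.9389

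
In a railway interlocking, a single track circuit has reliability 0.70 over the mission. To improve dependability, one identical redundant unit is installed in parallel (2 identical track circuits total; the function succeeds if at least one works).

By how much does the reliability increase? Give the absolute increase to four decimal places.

R_before = 0.70
R_after = 1 − (1 − 0.70)^2 = 0.9100
ΔR = 0.9100 − 0.70 = 0.2100

0.2100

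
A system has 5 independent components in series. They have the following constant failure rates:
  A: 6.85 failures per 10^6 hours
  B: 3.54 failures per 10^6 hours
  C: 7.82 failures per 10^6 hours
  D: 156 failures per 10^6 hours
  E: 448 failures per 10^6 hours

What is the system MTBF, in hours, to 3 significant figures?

1610

Series of exponential components: λ_sys = Σ λ_i
λ_sys = 0.00000685 + 0.00000354 + 0.00000782 + 0.000156 + 0.000448 = 6.2221e-04 /h
MTBF = 1 / λ_sys = 1610 h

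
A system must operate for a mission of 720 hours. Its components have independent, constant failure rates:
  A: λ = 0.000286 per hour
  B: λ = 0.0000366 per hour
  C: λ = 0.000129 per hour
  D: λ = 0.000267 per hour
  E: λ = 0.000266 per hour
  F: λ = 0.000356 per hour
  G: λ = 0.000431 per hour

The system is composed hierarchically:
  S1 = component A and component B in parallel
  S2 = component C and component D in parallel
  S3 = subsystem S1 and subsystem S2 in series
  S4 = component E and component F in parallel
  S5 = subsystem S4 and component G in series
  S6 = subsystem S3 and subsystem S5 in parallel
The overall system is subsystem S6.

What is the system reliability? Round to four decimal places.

R(A) = exp(−0.000286 × 720) = 0.813898
R(B) = exp(−0.0000366 × 720) = 0.973992
R(C) = exp(−0.000129 × 720) = 0.911303
R(D) = exp(−0.000267 × 720) = 0.825109
R(E) = exp(−0.000266 × 720) = 0.825703
R(F) = exp(−0.000356 × 720) = 0.773894
R(G) = exp(−0.000431 × 720) = 0.733212
Parallel (A and B): 1 − (1 − 0.813898)(1 − 0.973992) = 0.995160
Parallel (C and D): 1 − (1 − 0.911303)(1 − 0.825109) = 0.984488
Series ([0.995160] and [0.984488]): 0.995160 × 0.984488 = 0.979723
Parallel (E and F): 1 − (1 − 0.825703)(1 − 0.773894) = 0.960590
Series ([0.960590] and G): 0.960590 × 0.733212 = 0.704316
Parallel ([0.979723] and [0.704316]): 1 − (1 − 0.979723)(1 − 0.704316) = 0.9940

0.9940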